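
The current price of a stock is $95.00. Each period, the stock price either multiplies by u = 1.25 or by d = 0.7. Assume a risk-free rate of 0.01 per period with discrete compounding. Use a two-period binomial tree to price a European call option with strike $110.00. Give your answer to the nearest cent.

$11.97

Risk-neutral probability p = (1 + 0.01 − 0.7)/(1.25 − 0.7) = 0.3100/0.5500 = 0.5636
Terminal stock prices: S_uu = 148.4, S_ud = 83.12, S_dd = 46.55
Terminal payoffs (S − K): max(38.44, 0) = 38.44, max(-26.88, 0) = 0, max(-63.45, 0) = 0
Node u (S = 118.8): V_u = 1/1.01·[0.5636·38.4375 + 0.4364·0.0000] = 21.4503
Node d (S = 66.5): V_d = 1/1.01·[0.5636·0.0000 + 0.4364·0.0000] = 0.0000
Node 0 (S = 95): V_0 = 1/1.01·[0.5636·21.4503 + 0.4364·0.0000] = 11.9704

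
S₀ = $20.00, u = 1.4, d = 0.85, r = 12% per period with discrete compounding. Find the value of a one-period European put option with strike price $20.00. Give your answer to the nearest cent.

$1.36

Risk-neutral probability p = (1 + 0.12 − 0.85)/(1.4 − 0.85) = 0.2700/0.5500 = 0.4909
Terminal stock prices: S_u = 28, S_d = 17
Terminal payoffs (K − S): max(-8, 0) = 0, max(3, 0) = 3
Node 0 (S = 20): V_0 = 1/1.12·[0.4909·0.0000 + 0.5091·3.0000] = 1.3636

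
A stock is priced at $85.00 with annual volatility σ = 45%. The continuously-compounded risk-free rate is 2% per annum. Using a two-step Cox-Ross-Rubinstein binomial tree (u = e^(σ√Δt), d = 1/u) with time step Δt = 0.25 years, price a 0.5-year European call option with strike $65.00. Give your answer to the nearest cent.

$23.82

CRR parameters: u = e^(σ√Δt) = e^(0.45·√0.25) = 1.2523, d = 1/u = 0.7985
Per-period rate: rΔt = 0.02·0.25 = 0.005, so R = e^0.005 = 1.0050
Risk-neutral probability p = (e^0.005 − 0.7985)/(1.2523 − 0.7985) = 0.2065/0.4538 = 0.4550
Terminal stock prices: S_uu = 133.3, S_ud = 85, S_dd = 54.2
Terminal payoffs (S − K): max(68.31, 0) = 68.31, max(20, 0) = 20, max(-10.8, 0) = 0
Node u (S = 106.4): V_u = e^(−0.005)·[0.4550·68.3065 + 0.5450·20.0000] = 41.7716
Node d (S = 67.87): V_d = e^(−0.005)·[0.4550·20.0000 + 0.5450·0.0000] = 9.0552
Node 0 (S = 85): V_0 = e^(−0.005)·[0.4550·41.7716 + 0.5450·9.0552] = 23.8228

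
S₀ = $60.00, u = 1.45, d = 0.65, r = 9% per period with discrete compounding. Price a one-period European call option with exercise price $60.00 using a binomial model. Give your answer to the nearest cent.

Risk-neutral probability p = (1 + 0.09 − 0.65)/(1.45 − 0.65) = 0.4400/0.8000 = 0.5500
Terminal stock prices: S_u = 87, S_d = 39
Terminal payoffs (S − K): max(27, 0) = 27, max(-21, 0) = 0
Node 0 (S = 60): V_0 = 1/1.09·[0.5500·27.0000 + 0.4500·0.0000] = 13.6239

$13.62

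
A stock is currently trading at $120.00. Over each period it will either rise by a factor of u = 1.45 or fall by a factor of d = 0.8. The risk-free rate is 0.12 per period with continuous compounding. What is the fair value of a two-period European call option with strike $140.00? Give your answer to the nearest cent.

Risk-neutral probability p = (e^0.12 − 0.8)/(1.45 − 0.8) = 0.3275/0.6500 = 0.5038
Terminal stock prices: S_uu = 252.3, S_ud = 139.2, S_dd = 76.8
Terminal payoffs (S − K): max(112.3, 0) = 112.3, max(-0.8, 0) = 0, max(-63.2, 0) = 0
Node u (S = 174): V_u = e^(−0.12)·[0.5038·112.3000 + 0.4962·0.0000] = 50.1832
Node d (S = 96): V_d = e^(−0.12)·[0.5038·0.0000 + 0.4962·0.0000] = 0.0000
Node 0 (S = 120): V_0 = e^(−0.12)·[0.5038·50.1832 + 0.4962·0.0000] = 22.4252

$22.43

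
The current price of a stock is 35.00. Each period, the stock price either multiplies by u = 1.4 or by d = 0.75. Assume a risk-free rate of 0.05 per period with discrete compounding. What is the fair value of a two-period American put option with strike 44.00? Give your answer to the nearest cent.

10.74

Risk-neutral probability p = (1 + 0.05 − 0.75)/(1.4 − 0.75) = 0.3000/0.6500 = 0.4615
Terminal stock prices: S_uu = 68.6, S_ud = 36.75, S_dd = 19.69
Terminal payoffs (K − S): max(-24.6, 0) = 0, max(7.25, 0) = 7.25, max(24.31, 0) = 24.31
Node u (S = 49): continuation = 1/1.05·[0.4615·0.0000 + 0.5385·7.2500] = 3.7179; exercise value = 0.0000 ≤ continuation, so V_u = 3.7179
Node d (S = 26.25): continuation = 1/1.05·[0.4615·7.2500 + 0.5385·24.3125] = 15.6548; exercise value = 17.7500 > continuation, so V_d = 17.7500 (exercise)
Node 0 (S = 35): continuation = 1/1.05·[0.4615·3.7179 + 0.5385·17.7500] = 10.7368; exercise value = 9.0000 ≤ continuation, so V_0 = 10.7368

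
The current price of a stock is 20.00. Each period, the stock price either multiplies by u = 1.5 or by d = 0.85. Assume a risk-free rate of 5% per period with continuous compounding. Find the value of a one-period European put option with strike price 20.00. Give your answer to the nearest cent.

1.97

Risk-neutral probability p = (e^0.05 − 0.85)/(1.5 − 0.85) = 0.2013/0.6500 = 0.3096
Terminal stock prices: S_u = 30, S_d = 17
Terminal payoffs (K − S): max(-10, 0) = 0, max(3, 0) = 3
Node 0 (S = 20): V_0 = e^(−0.05)·[0.3096·0.0000 + 0.6904·3.0000] = 1.9700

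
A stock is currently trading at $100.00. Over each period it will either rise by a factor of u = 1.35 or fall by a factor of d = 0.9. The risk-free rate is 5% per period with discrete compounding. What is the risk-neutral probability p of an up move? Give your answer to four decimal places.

Risk-neutral probability p = (1 + 0.05 − 0.9)/(1.35 − 0.9) = 0.1500/0.4500 = 0.3333

p = 0.3333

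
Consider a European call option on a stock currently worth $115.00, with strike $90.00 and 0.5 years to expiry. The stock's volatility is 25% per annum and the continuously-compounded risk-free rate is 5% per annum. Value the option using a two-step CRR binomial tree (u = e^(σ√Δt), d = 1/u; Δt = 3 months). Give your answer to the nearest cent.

CRR parameters: u = e^(σ√Δt) = e^(0.25·√0.25) = 1.1331, d = 1/u = 0.8825
Per-period rate: rΔt = 0.05·0.25 = 0.0125, so R = e^0.0125 = 1.0126
Risk-neutral probability p = (e^0.0125 − 0.8825)/(1.1331 − 0.8825) = 0.1301/0.2507 = 0.5190
Terminal stock prices: S_uu = 147.7, S_ud = 115, S_dd = 89.56
Terminal payoffs (S − K): max(57.66, 0) = 57.66, max(25, 0) = 25, max(-0.4379, 0) = 0
Node u (S = 130.3): V_u = e^(−0.0125)·[0.5190·57.6629 + 0.4810·25.0000] = 41.4301
Node d (S = 101.5): V_d = e^(−0.0125)·[0.5190·25.0000 + 0.4810·0.0000] = 12.8132
Node 0 (S = 115): V_0 = e^(−0.0125)·[0.5190·41.4301 + 0.4810·12.8132] = 27.3209

$27.32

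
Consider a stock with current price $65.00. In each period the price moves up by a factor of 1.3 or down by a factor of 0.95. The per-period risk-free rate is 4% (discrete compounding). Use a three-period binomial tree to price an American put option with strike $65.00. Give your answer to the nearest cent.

Risk-neutral probability p = (1 + 0.04 − 0.95)/(1.3 − 0.95) = 0.0900/0.3500 = 0.2571
Terminal stock prices: S_uuu = 142.8, S_uud = 104.4, S_udd = 76.26, S_ddd = 55.73
Terminal payoffs (K − S): max(-77.81, 0) = 0, max(-39.36, 0) = 0, max(-11.26, 0) = 0, max(9.271, 0) = 9.271
Node uu (S = 109.9): continuation = 1/1.04·[0.2571·0.0000 + 0.7429·0.0000] = 0.0000; exercise value = 0.0000 ≤ continuation, so V_uu = 0.0000
Node ud (S = 80.27): continuation = 1/1.04·[0.2571·0.0000 + 0.7429·0.0000] = 0.0000; exercise value = 0.0000 ≤ continuation, so V_ud = 0.0000
Node dd (S = 58.66): continuation = 1/1.04·[0.2571·0.0000 + 0.7429·9.2706] = 6.6219; exercise value = 6.3375 ≤ continuation, so V_dd = 6.6219
Node u (S = 84.5): continuation = 1/1.04·[0.2571·0.0000 + 0.7429·0.0000] = 0.0000; exercise value = 0.0000 ≤ continuation, so V_u = 0.0000
Node d (S = 61.75): continuation = 1/1.04·[0.2571·0.0000 + 0.7429·6.6219] = 4.7299; exercise value = 3.2500 ≤ continuation, so V_d = 4.7299
Node 0 (S = 65): continuation = 1/1.04·[0.2571·0.0000 + 0.7429·4.7299] = 3.3785; exercise value = 0.0000 ≤ continuation, so V_0 = 3.3785

$3.38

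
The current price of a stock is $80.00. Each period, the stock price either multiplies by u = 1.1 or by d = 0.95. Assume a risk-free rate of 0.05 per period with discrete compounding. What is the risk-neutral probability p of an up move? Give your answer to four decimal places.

Risk-neutral probability p = (1 + 0.05 − 0.95)/(1.1 − 0.95) = 0.1000/0.1500 = 0.6667

p = 0.6667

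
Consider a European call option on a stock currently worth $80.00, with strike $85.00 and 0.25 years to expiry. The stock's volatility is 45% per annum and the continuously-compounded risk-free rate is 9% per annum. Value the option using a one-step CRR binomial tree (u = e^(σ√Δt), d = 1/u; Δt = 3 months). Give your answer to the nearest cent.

CRR parameters: u = e^(σ√Δt) = e^(0.45·√0.25) = 1.2523, d = 1/u = 0.7985
Per-period rate: rΔt = 0.09·0.25 = 0.0225, so R = e^0.0225 = 1.0228
Risk-neutral probability p = (e^0.0225 − 0.7985)/(1.2523 − 0.7985) = 0.2242/0.4538 = 0.4941
Terminal stock prices: S_u = 100.2, S_d = 63.88
Terminal payoffs (S − K): max(15.19, 0) = 15.19, max(-21.12, 0) = 0
Node 0 (S = 80): V_0 = e^(−0.0225)·[0.4941·15.1858 + 0.5059·0.0000] = 7.3368

$7.34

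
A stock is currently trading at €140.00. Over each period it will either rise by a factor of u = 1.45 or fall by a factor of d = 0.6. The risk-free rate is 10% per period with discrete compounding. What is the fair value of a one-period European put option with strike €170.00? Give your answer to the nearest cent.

€32.19

Risk-neutral probability p = (1 + 0.1 − 0.6)/(1.45 − 0.6) = 0.5000/0.8500 = 0.5882
Terminal stock prices: S_u = 203, S_d = 84
Terminal payoffs (K − S): max(-33, 0) = 0, max(86, 0) = 86
Node 0 (S = 140): V_0 = 1/1.1·[0.5882·0.0000 + 0.4118·86.0000] = 32.1925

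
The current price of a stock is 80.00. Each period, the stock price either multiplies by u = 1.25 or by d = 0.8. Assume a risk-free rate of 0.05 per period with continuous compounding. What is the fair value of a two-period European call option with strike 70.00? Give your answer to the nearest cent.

Risk-neutral probability p = (e^0.05 − 0.8)/(1.25 − 0.8) = 0.2513/0.4500 = 0.5584
Terminal stock prices: S_uu = 125, S_ud = 80, S_dd = 51.2
Terminal payoffs (S − K): max(55, 0) = 55, max(10, 0) = 10, max(-18.8, 0) = 0
Node u (S = 100): V_u = e^(−0.05)·[0.5584·55.0000 + 0.4416·10.0000] = 33.4139
Node d (S = 64): V_d = e^(−0.05)·[0.5584·10.0000 + 0.4416·0.0000] = 5.3115
Node 0 (S = 80): V_0 = e^(−0.05)·[0.5584·33.4139 + 0.4416·5.3115] = 19.9790

19.98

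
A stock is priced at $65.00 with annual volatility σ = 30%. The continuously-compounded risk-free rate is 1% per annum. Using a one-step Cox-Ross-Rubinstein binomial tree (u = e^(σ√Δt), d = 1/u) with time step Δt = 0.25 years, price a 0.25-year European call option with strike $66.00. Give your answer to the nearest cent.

$4.47

CRR parameters: u = e^(σ√Δt) = e^(0.3·√0.25) = 1.1618, d = 1/u = 0.8607
Per-period rate: rΔt = 0.01·0.25 = 0.0025, so R = e^0.0025 = 1.0025
Risk-neutral probability p = (e^0.0025 − 0.8607)/(1.1618 − 0.8607) = 0.1418/0.3011 = 0.4709
Terminal stock prices: S_u = 75.52, S_d = 55.95
Terminal payoffs (S − K): max(9.519, 0) = 9.519, max(-10.05, 0) = 0
Node 0 (S = 65): V_0 = e^(−0.0025)·[0.4709·9.5192 + 0.5291·0.0000] = 4.4712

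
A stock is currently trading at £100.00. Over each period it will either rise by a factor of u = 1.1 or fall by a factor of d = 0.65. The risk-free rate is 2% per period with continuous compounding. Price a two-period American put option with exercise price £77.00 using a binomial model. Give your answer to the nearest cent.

Risk-neutral probability p = (e^0.02 − 0.65)/(1.1 − 0.65) = 0.3702/0.4500 = 0.8227
Terminal stock prices: S_uu = 121, S_ud = 71.5, S_dd = 42.25
Terminal payoffs (K − S): max(-44, 0) = 0, max(5.5, 0) = 5.5, max(34.75, 0) = 34.75
Node u (S = 110): continuation = e^(−0.02)·[0.8227·0.0000 + 0.1773·5.5000] = 0.9560; exercise value = 0.0000 ≤ continuation, so V_u = 0.9560
Node d (S = 65): continuation = e^(−0.02)·[0.8227·5.5000 + 0.1773·34.7500] = 10.4753; exercise value = 12.0000 > continuation, so V_d = 12.0000 (exercise)
Node 0 (S = 100): continuation = e^(−0.02)·[0.8227·0.9560 + 0.1773·12.0000] = 2.8567; exercise value = 0.0000 ≤ continuation, so V_0 = 2.8567

£2.86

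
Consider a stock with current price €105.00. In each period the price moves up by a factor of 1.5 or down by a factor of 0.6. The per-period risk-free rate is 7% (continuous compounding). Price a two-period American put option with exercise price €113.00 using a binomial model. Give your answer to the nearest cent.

Risk-neutral probability p = (e^0.07 − 0.6)/(1.5 − 0.6) = 0.4725/0.9000 = 0.5250
Terminal stock prices: S_uu = 236.2, S_ud = 94.5, S_dd = 37.8
Terminal payoffs (K − S): max(-123.2, 0) = 0, max(18.5, 0) = 18.5, max(75.2, 0) = 75.2
Node u (S = 157.5): continuation = e^(−0.07)·[0.5250·0.0000 + 0.4750·18.5000] = 8.1933; exercise value = 0.0000 ≤ continuation, so V_u = 8.1933
Node d (S = 63): continuation = e^(−0.07)·[0.5250·18.5000 + 0.4750·75.2000] = 42.3605; exercise value = 50.0000 > continuation, so V_d = 50.0000 (exercise)
Node 0 (S = 105): continuation = e^(−0.07)·[0.5250·8.1933 + 0.4750·50.0000] = 26.1547; exercise value = 8.0000 ≤ continuation, so V_0 = 26.1547

€26.15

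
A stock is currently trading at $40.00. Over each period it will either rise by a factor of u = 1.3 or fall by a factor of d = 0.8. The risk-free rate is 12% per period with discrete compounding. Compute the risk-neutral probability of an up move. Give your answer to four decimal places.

p = 0.6400

Risk-neutral probability p = (1 + 0.12 − 0.8)/(1.3 − 0.8) = 0.3200/0.5000 = 0.6400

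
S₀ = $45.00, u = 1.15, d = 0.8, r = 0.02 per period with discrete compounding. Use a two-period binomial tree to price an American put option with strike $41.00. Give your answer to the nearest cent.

$1.82

Risk-neutral probability p = (1 + 0.02 − 0.8)/(1.15 − 0.8) = 0.2200/0.3500 = 0.6286
Terminal stock prices: S_uu = 59.51, S_ud = 41.4, S_dd = 28.8
Terminal payoffs (K − S): max(-18.51, 0) = 0, max(-0.4, 0) = 0, max(12.2, 0) = 12.2
Node u (S = 51.75): continuation = 1/1.02·[0.6286·0.0000 + 0.3714·0.0000] = 0.0000; exercise value = 0.0000 ≤ continuation, so V_u = 0.0000
Node d (S = 36): continuation = 1/1.02·[0.6286·0.0000 + 0.3714·12.2000] = 4.4426; exercise value = 5.0000 > continuation, so V_d = 5.0000 (exercise)
Node 0 (S = 45): continuation = 1/1.02·[0.6286·0.0000 + 0.3714·5.0000] = 1.8207; exercise value = 0.0000 ≤ continuation, so V_0 = 1.8207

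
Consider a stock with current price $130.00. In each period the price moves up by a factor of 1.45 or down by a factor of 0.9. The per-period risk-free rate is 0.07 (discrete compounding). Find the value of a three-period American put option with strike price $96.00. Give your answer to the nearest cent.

Risk-neutral probability p = (1 + 0.07 − 0.9)/(1.45 − 0.9) = 0.1700/0.5500 = 0.3091
Terminal stock prices: S_uuu = 396.3, S_uud = 246, S_udd = 152.7, S_ddd = 94.77
Terminal payoffs (K − S): max(-300.3, 0) = 0, max(-150, 0) = 0, max(-56.69, 0) = 0, max(1.23, 0) = 1.23
Node uu (S = 273.3): continuation = 1/1.07·[0.3091·0.0000 + 0.6909·0.0000] = 0.0000; exercise value = 0.0000 ≤ continuation, so V_uu = 0.0000
Node ud (S = 169.7): continuation = 1/1.07·[0.3091·0.0000 + 0.6909·0.0000] = 0.0000; exercise value = 0.0000 ≤ continuation, so V_ud = 0.0000
Node dd (S = 105.3): continuation = 1/1.07·[0.3091·0.0000 + 0.6909·1.2300] = 0.7942; exercise value = 0.0000 ≤ continuation, so V_dd = 0.7942
Node u (S = 188.5): continuation = 1/1.07·[0.3091·0.0000 + 0.6909·0.0000] = 0.0000; exercise value = 0.0000 ≤ continuation, so V_u = 0.0000
Node d (S = 117): continuation = 1/1.07·[0.3091·0.0000 + 0.6909·0.7942] = 0.5128; exercise value = 0.0000 ≤ continuation, so V_d = 0.5128
Node 0 (S = 130): continuation = 1/1.07·[0.3091·0.0000 + 0.6909·0.5128] = 0.3311; exercise value = 0.0000 ≤ continuation, so V_0 = 0.3311

$0.33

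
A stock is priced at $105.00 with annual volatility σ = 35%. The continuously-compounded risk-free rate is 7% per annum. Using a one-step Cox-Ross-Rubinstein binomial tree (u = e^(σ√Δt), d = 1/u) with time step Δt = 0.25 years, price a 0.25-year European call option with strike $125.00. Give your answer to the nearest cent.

CRR parameters: u = e^(σ√Δt) = e^(0.35·√0.25) = 1.1912, d = 1/u = 0.8395
Per-period rate: rΔt = 0.07·0.25 = 0.0175, so R = e^0.0175 = 1.0177
Risk-neutral probability p = (e^0.0175 − 0.8395)/(1.1912 − 0.8395) = 0.1782/0.3518 = 0.5065
Terminal stock prices: S_u = 125.1, S_d = 88.14
Terminal payoffs (S − K): max(0.08085, 0) = 0.08085, max(-36.86, 0) = 0
Node 0 (S = 105): V_0 = e^(−0.0175)·[0.5065·0.0809 + 0.4935·0.0000] = 0.0402

$0.04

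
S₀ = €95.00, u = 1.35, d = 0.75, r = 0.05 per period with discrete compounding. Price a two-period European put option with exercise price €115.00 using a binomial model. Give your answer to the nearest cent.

Risk-neutral probability p = (1 + 0.05 − 0.75)/(1.35 − 0.75) = 0.3000/0.6000 = 0.5000
Terminal stock prices: S_uu = 173.1, S_ud = 96.19, S_dd = 53.44
Terminal payoffs (K − S): max(-58.14, 0) = 0, max(18.81, 0) = 18.81, max(61.56, 0) = 61.56
Node u (S = 128.2): V_u = 1/1.05·[0.5000·0.0000 + 0.5000·18.8125] = 8.9583
Node d (S = 71.25): V_d = 1/1.05·[0.5000·18.8125 + 0.5000·61.5625] = 38.2738
Node 0 (S = 95): V_0 = 1/1.05·[0.5000·8.9583 + 0.5000·38.2738] = 22.4915

€22.49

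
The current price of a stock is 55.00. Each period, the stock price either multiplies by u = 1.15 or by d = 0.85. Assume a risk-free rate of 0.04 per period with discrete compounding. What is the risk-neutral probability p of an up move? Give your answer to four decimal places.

p = 0.6333

Risk-neutral probability p = (1 + 0.04 − 0.85)/(1.15 − 0.85) = 0.1900/0.3000 = 0.6333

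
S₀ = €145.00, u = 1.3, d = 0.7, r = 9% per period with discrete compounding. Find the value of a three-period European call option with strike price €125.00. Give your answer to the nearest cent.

€56.99

Risk-neutral probability p = (1 + 0.09 − 0.7)/(1.3 − 0.7) = 0.3900/0.6000 = 0.6500
Terminal stock prices: S_uuu = 318.6, S_uud = 171.5, S_udd = 92.36, S_ddd = 49.73
Terminal payoffs (S − K): max(193.6, 0) = 193.6, max(46.53, 0) = 46.53, max(-32.64, 0) = 0, max(-75.27, 0) = 0
Node uu (S = 245.1): V_uu = 1/1.09·[0.6500·193.5650 + 0.3500·46.5350] = 130.3711
Node ud (S = 131.9): V_ud = 1/1.09·[0.6500·46.5350 + 0.3500·0.0000] = 27.7502
Node dd (S = 71.05): V_dd = 1/1.09·[0.6500·0.0000 + 0.3500·0.0000] = 0.0000
Node u (S = 188.5): V_u = 1/1.09·[0.6500·130.3711 + 0.3500·27.7502] = 86.6549
Node d (S = 101.5): V_d = 1/1.09·[0.6500·27.7502 + 0.3500·0.0000] = 16.5483
Node 0 (S = 145): V_0 = 1/1.09·[0.6500·86.6549 + 0.3500·16.5483] = 56.9886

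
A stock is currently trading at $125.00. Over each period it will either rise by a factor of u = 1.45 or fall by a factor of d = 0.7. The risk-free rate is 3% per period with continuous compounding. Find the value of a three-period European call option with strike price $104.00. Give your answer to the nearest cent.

Risk-neutral probability p = (e^0.03 − 0.7)/(1.45 − 0.7) = 0.3305/0.7500 = 0.4406
Terminal stock prices: S_uuu = 381.1, S_uud = 184, S_udd = 88.81, S_ddd = 42.87
Terminal payoffs (S − K): max(277.1, 0) = 277.1, max(79.97, 0) = 79.97, max(-15.19, 0) = 0, max(-61.13, 0) = 0
Node uu (S = 262.8): V_uu = e^(−0.03)·[0.4406·277.0781 + 0.5594·79.9688] = 161.8862
Node ud (S = 126.9): V_ud = e^(−0.03)·[0.4406·79.9688 + 0.5594·0.0000] = 34.1934
Node dd (S = 61.25): V_dd = e^(−0.03)·[0.4406·0.0000 + 0.5594·0.0000] = 0.0000
Node u (S = 181.2): V_u = e^(−0.03)·[0.4406·161.8862 + 0.5594·34.1934] = 87.7822
Node d (S = 87.5): V_d = e^(−0.03)·[0.4406·34.1934 + 0.5594·0.0000] = 14.6205
Node 0 (S = 125): V_0 = e^(−0.03)·[0.4406·87.7822 + 0.5594·14.6205] = 45.4712

$45.47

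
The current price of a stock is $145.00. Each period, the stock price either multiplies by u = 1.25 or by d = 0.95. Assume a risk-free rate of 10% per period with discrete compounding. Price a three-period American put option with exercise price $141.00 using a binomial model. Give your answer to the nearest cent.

$2.09

Risk-neutral probability p = (1 + 0.1 − 0.95)/(1.25 − 0.95) = 0.1500/0.3000 = 0.5000
Terminal stock prices: S_uuu = 283.2, S_uud = 215.2, S_udd = 163.6, S_ddd = 124.3
Terminal payoffs (K − S): max(-142.2, 0) = 0, max(-74.23, 0) = 0, max(-22.58, 0) = 0, max(16.68, 0) = 16.68
Node uu (S = 226.6): continuation = 1/1.1·[0.5000·0.0000 + 0.5000·0.0000] = 0.0000; exercise value = 0.0000 ≤ continuation, so V_uu = 0.0000
Node ud (S = 172.2): continuation = 1/1.1·[0.5000·0.0000 + 0.5000·0.0000] = 0.0000; exercise value = 0.0000 ≤ continuation, so V_ud = 0.0000
Node dd (S = 130.9): continuation = 1/1.1·[0.5000·0.0000 + 0.5000·16.6806] = 7.5821; exercise value = 10.1375 > continuation, so V_dd = 10.1375 (exercise)
Node u (S = 181.2): continuation = 1/1.1·[0.5000·0.0000 + 0.5000·0.0000] = 0.0000; exercise value = 0.0000 ≤ continuation, so V_u = 0.0000
Node d (S = 137.8): continuation = 1/1.1·[0.5000·0.0000 + 0.5000·10.1375] = 4.6080; exercise value = 3.2500 ≤ continuation, so V_d = 4.6080
Node 0 (S = 145): continuation = 1/1.1·[0.5000·0.0000 + 0.5000·4.6080] = 2.0945; exercise value = 0.0000 ≤ continuation, so V_0 = 2.0945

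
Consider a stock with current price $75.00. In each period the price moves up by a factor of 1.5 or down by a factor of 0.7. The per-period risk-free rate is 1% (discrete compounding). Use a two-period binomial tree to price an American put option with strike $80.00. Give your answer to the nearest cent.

$16.97

Risk-neutral probability p = (1 + 0.01 − 0.7)/(1.5 − 0.7) = 0.3100/0.8000 = 0.3875
Terminal stock prices: S_uu = 168.8, S_ud = 78.75, S_dd = 36.75
Terminal payoffs (K − S): max(-88.75, 0) = 0, max(1.25, 0) = 1.25, max(43.25, 0) = 43.25
Node u (S = 112.5): continuation = 1/1.01·[0.3875·0.0000 + 0.6125·1.2500] = 0.7580; exercise value = 0.0000 ≤ continuation, so V_u = 0.7580
Node d (S = 52.5): continuation = 1/1.01·[0.3875·1.2500 + 0.6125·43.2500] = 26.7079; exercise value = 27.5000 > continuation, so V_d = 27.5000 (exercise)
Node 0 (S = 75): continuation = 1/1.01·[0.3875·0.7580 + 0.6125·27.5000] = 16.9678; exercise value = 5.0000 ≤ continuation, so V_0 = 16.9678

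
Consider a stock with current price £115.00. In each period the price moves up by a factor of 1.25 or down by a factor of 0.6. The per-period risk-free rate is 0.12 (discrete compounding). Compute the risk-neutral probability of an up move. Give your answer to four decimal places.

p = 0.8000

Risk-neutral probability p = (1 + 0.12 − 0.6)/(1.25 − 0.6) = 0.5200/0.6500 = 0.8000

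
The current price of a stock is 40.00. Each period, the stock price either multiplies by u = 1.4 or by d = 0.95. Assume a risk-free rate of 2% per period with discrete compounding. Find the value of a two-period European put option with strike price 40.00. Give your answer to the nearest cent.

2.67

Risk-neutral probability p = (1 + 0.02 − 0.95)/(1.4 − 0.95) = 0.0700/0.4500 = 0.1556
Terminal stock prices: S_uu = 78.4, S_ud = 53.2, S_dd = 36.1
Terminal payoffs (K − S): max(-38.4, 0) = 0, max(-13.2, 0) = 0, max(3.9, 0) = 3.9
Node u (S = 56): V_u = 1/1.02·[0.1556·0.0000 + 0.8444·0.0000] = 0.0000
Node d (S = 38): V_d = 1/1.02·[0.1556·0.0000 + 0.8444·3.9000] = 3.2288
Node 0 (S = 40): V_0 = 1/1.02·[0.1556·0.0000 + 0.8444·3.2288] = 2.6730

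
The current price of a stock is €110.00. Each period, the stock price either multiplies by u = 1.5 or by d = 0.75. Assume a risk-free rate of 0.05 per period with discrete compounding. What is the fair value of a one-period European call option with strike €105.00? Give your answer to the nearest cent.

Risk-neutral probability p = (1 + 0.05 − 0.75)/(1.5 − 0.75) = 0.3000/0.7500 = 0.4000
Terminal stock prices: S_u = 165, S_d = 82.5
Terminal payoffs (S − K): max(60, 0) = 60, max(-22.5, 0) = 0
Node 0 (S = 110): V_0 = 1/1.05·[0.4000·60.0000 + 0.6000·0.0000] = 22.8571

€22.86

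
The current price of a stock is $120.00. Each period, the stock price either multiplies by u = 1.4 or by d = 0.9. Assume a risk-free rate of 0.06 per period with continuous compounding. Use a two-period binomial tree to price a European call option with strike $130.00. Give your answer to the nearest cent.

$18.01

Risk-neutral probability p = (e^0.06 − 0.9)/(1.4 − 0.9) = 0.1618/0.5000 = 0.3237
Terminal stock prices: S_uu = 235.2, S_ud = 151.2, S_dd = 97.2
Terminal payoffs (S − K): max(105.2, 0) = 105.2, max(21.2, 0) = 21.2, max(-32.8, 0) = 0
Node u (S = 168): V_u = e^(−0.06)·[0.3237·105.2000 + 0.6763·21.2000] = 45.5706
Node d (S = 108): V_d = e^(−0.06)·[0.3237·21.2000 + 0.6763·0.0000] = 6.4623
Node 0 (S = 120): V_0 = e^(−0.06)·[0.3237·45.5706 + 0.6763·6.4623] = 18.0071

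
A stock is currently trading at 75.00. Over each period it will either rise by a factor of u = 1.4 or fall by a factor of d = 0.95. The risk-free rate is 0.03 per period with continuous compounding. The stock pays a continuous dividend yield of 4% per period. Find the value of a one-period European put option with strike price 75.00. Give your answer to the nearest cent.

Per-period risk-free factor R = e^0.03 = 1.0305; dividend-adjusted growth = e^(0.03−0.04) = 0.9900.
Risk-neutral probability p = (0.9900 − 0.95)/(1.4 − 0.95) = 0.0400/0.4500 = 0.0890
Terminal stock prices: S_u = 105, S_d = 71.25
Terminal payoffs (K − S): max(-30, 0) = 0, max(3.75, 0) = 3.75
Node 0 (S = 75): V_0 = e^(−0.03)·[0.0890·0.0000 + 0.9110·3.7500] = 3.3153

3.32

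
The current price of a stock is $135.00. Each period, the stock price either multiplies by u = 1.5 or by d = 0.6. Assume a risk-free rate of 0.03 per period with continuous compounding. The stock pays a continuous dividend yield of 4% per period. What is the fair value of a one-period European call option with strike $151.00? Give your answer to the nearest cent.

$21.66

Per-period risk-free factor R = e^0.03 = 1.0305; dividend-adjusted growth = e^(0.03−0.04) = 0.9900.
Risk-neutral probability p = (0.9900 − 0.6)/(1.5 − 0.6) = 0.3900/0.9000 = 0.4334
Terminal stock prices: S_u = 202.5, S_d = 81
Terminal payoffs (S − K): max(51.5, 0) = 51.5, max(-70, 0) = 0
Node 0 (S = 135): V_0 = e^(−0.03)·[0.4334·51.5000 + 0.5666·0.0000] = 21.6599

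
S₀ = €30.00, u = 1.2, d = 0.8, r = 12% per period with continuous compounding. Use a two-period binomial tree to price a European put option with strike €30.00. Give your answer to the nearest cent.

Risk-neutral probability p = (e^0.12 − 0.8)/(1.2 − 0.8) = 0.3275/0.4000 = 0.8187
Terminal stock prices: S_uu = 43.2, S_ud = 28.8, S_dd = 19.2
Terminal payoffs (K − S): max(-13.2, 0) = 0, max(1.2, 0) = 1.2, max(10.8, 0) = 10.8
Node u (S = 36): V_u = e^(−0.12)·[0.8187·0.0000 + 0.1813·1.2000] = 0.1929
Node d (S = 24): V_d = e^(−0.12)·[0.8187·1.2000 + 0.1813·10.8000] = 2.6076
Node 0 (S = 30): V_0 = e^(−0.12)·[0.8187·0.1929 + 0.1813·2.6076] = 0.5593

€0.56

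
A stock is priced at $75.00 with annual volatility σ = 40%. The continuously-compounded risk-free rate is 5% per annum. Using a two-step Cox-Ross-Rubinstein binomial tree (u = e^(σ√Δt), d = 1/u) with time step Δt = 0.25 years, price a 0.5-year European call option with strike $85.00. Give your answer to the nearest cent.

CRR parameters: u = e^(σ√Δt) = e^(0.4·√0.25) = 1.2214, d = 1/u = 0.8187
Per-period rate: rΔt = 0.05·0.25 = 0.0125, so R = e^0.0125 = 1.0126
Risk-neutral probability p = (e^0.0125 − 0.8187)/(1.2214 − 0.8187) = 0.1938/0.4027 = 0.4814
Terminal stock prices: S_uu = 111.9, S_ud = 75, S_dd = 50.27
Terminal payoffs (S − K): max(26.89, 0) = 26.89, max(-10, 0) = 0, max(-34.73, 0) = 0
Node u (S = 91.61): V_u = e^(−0.0125)·[0.4814·26.8869 + 0.5186·0.0000] = 12.7826
Node d (S = 61.4): V_d = e^(−0.0125)·[0.4814·0.0000 + 0.5186·0.0000] = 0.0000
Node 0 (S = 75): V_0 = e^(−0.0125)·[0.4814·12.7826 + 0.5186·0.0000] = 6.0772

$6.08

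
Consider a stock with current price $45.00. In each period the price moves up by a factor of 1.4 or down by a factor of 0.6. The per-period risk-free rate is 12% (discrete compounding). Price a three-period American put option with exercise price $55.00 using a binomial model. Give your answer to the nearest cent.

$12.09

Risk-neutral probability p = (1 + 0.12 − 0.6)/(1.4 − 0.6) = 0.5200/0.8000 = 0.6500
Terminal stock prices: S_uuu = 123.5, S_uud = 52.92, S_udd = 22.68, S_ddd = 9.72
Terminal payoffs (K − S): max(-68.48, 0) = 0, max(2.08, 0) = 2.08, max(32.32, 0) = 32.32, max(45.28, 0) = 45.28
Node uu (S = 88.2): continuation = 1/1.12·[0.6500·0.0000 + 0.3500·2.0800] = 0.6500; exercise value = 0.0000 ≤ continuation, so V_uu = 0.6500
Node ud (S = 37.8): continuation = 1/1.12·[0.6500·2.0800 + 0.3500·32.3200] = 11.3071; exercise value = 17.2000 > continuation, so V_ud = 17.2000 (exercise)
Node dd (S = 16.2): continuation = 1/1.12·[0.6500·32.3200 + 0.3500·45.2800] = 32.9071; exercise value = 38.8000 > continuation, so V_dd = 38.8000 (exercise)
Node u (S = 63): continuation = 1/1.12·[0.6500·0.6500 + 0.3500·17.2000] = 5.7522; exercise value = 0.0000 ≤ continuation, so V_u = 5.7522
Node d (S = 27): continuation = 1/1.12·[0.6500·17.2000 + 0.3500·38.8000] = 22.1071; exercise value = 28.0000 > continuation, so V_d = 28.0000 (exercise)
Node 0 (S = 45): continuation = 1/1.12·[0.6500·5.7522 + 0.3500·28.0000] = 12.0883; exercise value = 10.0000 ≤ continuation, so V_0 = 12.0883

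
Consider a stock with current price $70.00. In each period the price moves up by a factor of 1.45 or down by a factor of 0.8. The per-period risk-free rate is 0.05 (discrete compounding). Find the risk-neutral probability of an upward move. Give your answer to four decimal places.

p = 0.3846

Risk-neutral probability p = (1 + 0.05 − 0.8)/(1.45 − 0.8) = 0.2500/0.6500 = 0.3846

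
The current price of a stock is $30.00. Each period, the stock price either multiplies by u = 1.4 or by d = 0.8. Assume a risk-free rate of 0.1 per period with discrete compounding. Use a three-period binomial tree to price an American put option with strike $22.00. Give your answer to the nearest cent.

Risk-neutral probability p = (1 + 0.1 − 0.8)/(1.4 − 0.8) = 0.3000/0.6000 = 0.5000
Terminal stock prices: S_uuu = 82.32, S_uud = 47.04, S_udd = 26.88, S_ddd = 15.36
Terminal payoffs (K − S): max(-60.32, 0) = 0, max(-25.04, 0) = 0, max(-4.88, 0) = 0, max(6.64, 0) = 6.64
Node uu (S = 58.8): continuation = 1/1.1·[0.5000·0.0000 + 0.5000·0.0000] = 0.0000; exercise value = 0.0000 ≤ continuation, so V_uu = 0.0000
Node ud (S = 33.6): continuation = 1/1.1·[0.5000·0.0000 + 0.5000·0.0000] = 0.0000; exercise value = 0.0000 ≤ continuation, so V_ud = 0.0000
Node dd (S = 19.2): continuation = 1/1.1·[0.5000·0.0000 + 0.5000·6.6400] = 3.0182; exercise value = 2.8000 ≤ continuation, so V_dd = 3.0182
Node u (S = 42): continuation = 1/1.1·[0.5000·0.0000 + 0.5000·0.0000] = 0.0000; exercise value = 0.0000 ≤ continuation, so V_u = 0.0000
Node d (S = 24): continuation = 1/1.1·[0.5000·0.0000 + 0.5000·3.0182] = 1.3719; exercise value = 0.0000 ≤ continuation, so V_d = 1.3719
Node 0 (S = 30): continuation = 1/1.1·[0.5000·0.0000 + 0.5000·1.3719] = 0.6236; exercise value = 0.0000 ≤ continuation, so V_0 = 0.6236

$0.62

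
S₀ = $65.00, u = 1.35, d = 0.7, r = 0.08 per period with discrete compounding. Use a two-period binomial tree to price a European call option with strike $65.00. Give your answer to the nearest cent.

$15.67

Risk-neutral probability p = (1 + 0.08 − 0.7)/(1.35 − 0.7) = 0.3800/0.6500 = 0.5846
Terminal stock prices: S_uu = 118.5, S_ud = 61.42, S_dd = 31.85
Terminal payoffs (S − K): max(53.46, 0) = 53.46, max(-3.575, 0) = 0, max(-33.15, 0) = 0
Node u (S = 87.75): V_u = 1/1.08·[0.5846·53.4625 + 0.4154·0.0000] = 28.9398
Node d (S = 45.5): V_d = 1/1.08·[0.5846·0.0000 + 0.4154·0.0000] = 0.0000
Node 0 (S = 65): V_0 = 1/1.08·[0.5846·28.9398 + 0.4154·0.0000] = 15.6654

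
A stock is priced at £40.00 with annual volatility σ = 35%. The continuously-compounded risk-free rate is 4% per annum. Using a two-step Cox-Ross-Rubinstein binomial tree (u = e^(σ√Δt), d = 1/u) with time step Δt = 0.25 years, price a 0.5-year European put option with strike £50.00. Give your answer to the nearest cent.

CRR parameters: u = e^(σ√Δt) = e^(0.35·√0.25) = 1.1912, d = 1/u = 0.8395
Per-period rate: rΔt = 0.04·0.25 = 0.01, so R = e^0.01 = 1.0101
Risk-neutral probability p = (e^0.01 − 0.8395)/(1.1912 − 0.8395) = 0.1706/0.3518 = 0.4849
Terminal stock prices: S_uu = 56.76, S_ud = 40, S_dd = 28.19
Terminal payoffs (K − S): max(-6.763, 0) = 0, max(10, 0) = 10, max(21.81, 0) = 21.81
Node u (S = 47.65): V_u = e^(−0.01)·[0.4849·0.0000 + 0.5151·10.0000] = 5.0994
Node d (S = 33.58): V_d = e^(−0.01)·[0.4849·10.0000 + 0.5151·21.8125] = 15.9242
Node 0 (S = 40): V_0 = e^(−0.01)·[0.4849·5.0994 + 0.5151·15.9242] = 10.5687

£10.57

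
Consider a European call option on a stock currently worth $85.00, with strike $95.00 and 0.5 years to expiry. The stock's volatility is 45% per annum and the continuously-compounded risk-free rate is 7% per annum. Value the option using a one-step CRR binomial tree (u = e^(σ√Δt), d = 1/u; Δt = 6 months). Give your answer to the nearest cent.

$10.04

CRR parameters: u = e^(σ√Δt) = e^(0.45·√0.5) = 1.3746, d = 1/u = 0.7275
Per-period rate: rΔt = 0.07·0.5 = 0.035, so R = e^0.035 = 1.0356
Risk-neutral probability p = (e^0.035 − 0.7275)/(1.3746 − 0.7275) = 0.3082/0.6472 = 0.4762
Terminal stock prices: S_u = 116.8, S_d = 61.83
Terminal payoffs (S − K): max(21.85, 0) = 21.85, max(-33.17, 0) = 0
Node 0 (S = 85): V_0 = e^(−0.035)·[0.4762·21.8451 + 0.5238·0.0000] = 10.0438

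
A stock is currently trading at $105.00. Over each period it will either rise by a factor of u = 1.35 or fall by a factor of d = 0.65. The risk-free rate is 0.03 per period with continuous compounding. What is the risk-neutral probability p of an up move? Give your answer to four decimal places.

Risk-neutral probability p = (e^0.03 − 0.65)/(1.35 − 0.65) = 0.3805/0.7000 = 0.5435

p = 0.5435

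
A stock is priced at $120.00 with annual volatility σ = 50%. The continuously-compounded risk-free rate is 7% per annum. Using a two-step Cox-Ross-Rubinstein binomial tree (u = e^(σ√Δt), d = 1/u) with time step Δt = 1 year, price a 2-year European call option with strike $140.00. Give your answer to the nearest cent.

CRR parameters: u = e^(σ√Δt) = e^(0.5·√1) = 1.6487, d = 1/u = 0.6065
Per-period rate: rΔt = 0.07·1 = 0.07, so R = e^0.07 = 1.0725
Risk-neutral probability p = (e^0.07 − 0.6065)/(1.6487 − 0.6065) = 0.4660/1.0422 = 0.4471
Terminal stock prices: S_uu = 326.2, S_ud = 120, S_dd = 44.15
Terminal payoffs (S − K): max(186.2, 0) = 186.2, max(-20, 0) = 0, max(-95.85, 0) = 0
Node u (S = 197.8): V_u = e^(−0.07)·[0.4471·186.1938 + 0.5529·0.0000] = 77.6216
Node d (S = 72.78): V_d = e^(−0.07)·[0.4471·0.0000 + 0.5529·0.0000] = 0.0000
Node 0 (S = 120): V_0 = e^(−0.07)·[0.4471·77.6216 + 0.5529·0.0000] = 32.3593

$32.36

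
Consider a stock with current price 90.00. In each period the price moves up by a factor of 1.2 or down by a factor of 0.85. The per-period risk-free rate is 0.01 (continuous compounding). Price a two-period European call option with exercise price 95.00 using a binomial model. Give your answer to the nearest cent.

7.09

Risk-neutral probability p = (e^0.01 − 0.85)/(1.2 − 0.85) = 0.1601/0.3500 = 0.4573
Terminal stock prices: S_uu = 129.6, S_ud = 91.8, S_dd = 65.02
Terminal payoffs (S − K): max(34.6, 0) = 34.6, max(-3.2, 0) = 0, max(-29.98, 0) = 0
Node u (S = 108): V_u = e^(−0.01)·[0.4573·34.6000 + 0.5427·0.0000] = 15.6647
Node d (S = 76.5): V_d = e^(−0.01)·[0.4573·0.0000 + 0.5427·0.0000] = 0.0000
Node 0 (S = 90): V_0 = e^(−0.01)·[0.4573·15.6647 + 0.5427·0.0000] = 7.0920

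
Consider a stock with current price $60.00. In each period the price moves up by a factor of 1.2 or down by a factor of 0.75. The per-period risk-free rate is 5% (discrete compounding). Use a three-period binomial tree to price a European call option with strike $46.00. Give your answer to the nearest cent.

$21.98

Risk-neutral probability p = (1 + 0.05 − 0.75)/(1.2 − 0.75) = 0.3000/0.4500 = 0.6667
Terminal stock prices: S_uuu = 103.7, S_uud = 64.8, S_udd = 40.5, S_ddd = 25.31
Terminal payoffs (S − K): max(57.68, 0) = 57.68, max(18.8, 0) = 18.8, max(-5.5, 0) = 0, max(-20.69, 0) = 0
Node uu (S = 86.4): V_uu = 1/1.05·[0.6667·57.6800 + 0.3333·18.8000] = 42.5905
Node ud (S = 54): V_ud = 1/1.05·[0.6667·18.8000 + 0.3333·0.0000] = 11.9365
Node dd (S = 33.75): V_dd = 1/1.05·[0.6667·0.0000 + 0.3333·0.0000] = 0.0000
Node u (S = 72): V_u = 1/1.05·[0.6667·42.5905 + 0.3333·11.9365] = 30.8309
Node d (S = 45): V_d = 1/1.05·[0.6667·11.9365 + 0.3333·0.0000] = 7.5787
Node 0 (S = 60): V_0 = 1/1.05·[0.6667·30.8309 + 0.3333·7.5787] = 21.9811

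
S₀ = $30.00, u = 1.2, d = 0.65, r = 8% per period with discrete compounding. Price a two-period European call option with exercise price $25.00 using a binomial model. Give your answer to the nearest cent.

Risk-neutral probability p = (1 + 0.08 − 0.65)/(1.2 − 0.65) = 0.4300/0.5500 = 0.7818
Terminal stock prices: S_uu = 43.2, S_ud = 23.4, S_dd = 12.68
Terminal payoffs (S − K): max(18.2, 0) = 18.2, max(-1.6, 0) = 0, max(-12.32, 0) = 0
Node u (S = 36): V_u = 1/1.08·[0.7818·18.2000 + 0.2182·0.0000] = 13.1751
Node d (S = 19.5): V_d = 1/1.08·[0.7818·0.0000 + 0.2182·0.0000] = 0.0000
Node 0 (S = 30): V_0 = 1/1.08·[0.7818·13.1751 + 0.2182·0.0000] = 9.5375

$9.54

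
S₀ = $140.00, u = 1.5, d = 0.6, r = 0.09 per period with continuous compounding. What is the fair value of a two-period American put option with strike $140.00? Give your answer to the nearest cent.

$25.97

Risk-neutral probability p = (e^0.09 − 0.6)/(1.5 − 0.6) = 0.4942/0.9000 = 0.5491
Terminal stock prices: S_uu = 315, S_ud = 126, S_dd = 50.4
Terminal payoffs (K − S): max(-175, 0) = 0, max(14, 0) = 14, max(89.6, 0) = 89.6
Node u (S = 210): continuation = e^(−0.09)·[0.5491·0.0000 + 0.4509·14.0000] = 5.7695; exercise value = 0.0000 ≤ continuation, so V_u = 5.7695
Node d (S = 84): continuation = e^(−0.09)·[0.5491·14.0000 + 0.4509·89.6000] = 43.9504; exercise value = 56.0000 > continuation, so V_d = 56.0000 (exercise)
Node 0 (S = 140): continuation = e^(−0.09)·[0.5491·5.7695 + 0.4509·56.0000] = 25.9733; exercise value = 0.0000 ≤ continuation, so V_0 = 25.9733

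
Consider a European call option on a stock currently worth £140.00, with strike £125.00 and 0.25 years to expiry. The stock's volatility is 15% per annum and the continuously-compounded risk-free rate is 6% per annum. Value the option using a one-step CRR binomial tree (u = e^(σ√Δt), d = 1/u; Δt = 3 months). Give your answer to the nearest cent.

£16.86

CRR parameters: u = e^(σ√Δt) = e^(0.15·√0.25) = 1.0779, d = 1/u = 0.9277
Per-period rate: rΔt = 0.06·0.25 = 0.015, so R = e^0.015 = 1.0151
Risk-neutral probability p = (e^0.015 − 0.9277)/(1.0779 − 0.9277) = 0.0874/0.1501 = 0.5819
Terminal stock prices: S_u = 150.9, S_d = 129.9
Terminal payoffs (S − K): max(25.9, 0) = 25.9, max(4.884, 0) = 4.884
Node 0 (S = 140): V_0 = e^(−0.015)·[0.5819·25.9038 + 0.4181·4.8841] = 16.8610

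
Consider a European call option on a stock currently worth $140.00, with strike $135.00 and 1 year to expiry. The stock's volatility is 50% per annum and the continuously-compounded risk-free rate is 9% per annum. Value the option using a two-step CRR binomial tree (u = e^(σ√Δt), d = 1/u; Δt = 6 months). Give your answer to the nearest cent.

CRR parameters: u = e^(σ√Δt) = e^(0.5·√0.5) = 1.4241, d = 1/u = 0.7022
Per-period rate: rΔt = 0.09·0.5 = 0.045, so R = e^0.045 = 1.0460
Risk-neutral probability p = (e^0.045 − 0.7022)/(1.4241 − 0.7022) = 0.3438/0.7219 = 0.4763
Terminal stock prices: S_uu = 283.9, S_ud = 140, S_dd = 69.03
Terminal payoffs (S − K): max(148.9, 0) = 148.9, max(5, 0) = 5, max(-65.97, 0) = 0
Node u (S = 199.4): V_u = e^(−0.045)·[0.4763·148.9361 + 0.5237·5.0000] = 70.3170
Node d (S = 98.31): V_d = e^(−0.045)·[0.4763·5.0000 + 0.5237·0.0000] = 2.2766
Node 0 (S = 140): V_0 = e^(−0.045)·[0.4763·70.3170 + 0.5237·2.2766] = 33.1566

$33.16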